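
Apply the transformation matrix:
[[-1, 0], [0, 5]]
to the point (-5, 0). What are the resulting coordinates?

Matrix multiplication:
[[-1, 0], [0, 5]] × [-5, 0]ᵀ
= [(-1)(-5) + (0)(0), (0)(-5) + (5)(0)]ᵀ
= [5, 0]ᵀ
Result: (5, 0)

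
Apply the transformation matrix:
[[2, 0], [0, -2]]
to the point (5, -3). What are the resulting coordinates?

Matrix multiplication:
[[2, 0], [0, -2]] × [5, -3]ᵀ
= [(2)(5) + (0)(-3), (0)(5) + (-2)(-3)]ᵀ
= [10, 6]ᵀ
Result: (10, 6)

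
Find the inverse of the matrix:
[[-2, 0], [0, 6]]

For [[a,b],[c,d]], inverse = (1/det)·[[d,-b],[-c,a]]
det = (-2)(6) - (0)(0) = -12 - 0 = -12
Inverse = (1/-12)·[[6, 0], [0, -2]]
= [[-1/2, 0], [0, 1/6]]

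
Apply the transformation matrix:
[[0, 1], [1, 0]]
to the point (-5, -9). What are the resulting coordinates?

Matrix multiplication:
[[0, 1], [1, 0]] × [-5, -9]ᵀ
= [(0)(-5) + (1)(-9), (1)(-5) + (0)(-9)]ᵀ
= [-9, -5]ᵀ
Result: (-9, -5)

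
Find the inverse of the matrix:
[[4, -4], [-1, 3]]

For [[a,b],[c,d]], inverse = (1/det)·[[d,-b],[-c,a]]
det = (4)(3) - (-4)(-1) = 12 - 4 = 8
Inverse = (1/8)·[[3, 4], [1, 4]]
= [[3/8, 1/2], [1/8, 1/2]]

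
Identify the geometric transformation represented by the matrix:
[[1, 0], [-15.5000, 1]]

This matrix represents: vertical shear with factor -15.5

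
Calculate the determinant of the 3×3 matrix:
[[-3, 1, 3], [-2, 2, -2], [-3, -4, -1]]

Expansion along first row:
det = -3·det([[2,-2],[-4,-1]]) - 1·det([[-2,-2],[-3,-1]]) + 3·det([[-2,2],[-3,-4]])
    = -3·(2·-1 - -2·-4) - 1·(-2·-1 - -2·-3) + 3·(-2·-4 - 2·-3)
    = -3·-10 - 1·-4 + 3·14
    = 30 + 4 + 42 = 76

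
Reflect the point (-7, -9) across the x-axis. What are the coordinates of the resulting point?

Reflection across x-axis: (-7, -9) → (-7, 9)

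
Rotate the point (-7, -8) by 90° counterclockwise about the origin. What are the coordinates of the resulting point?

Rotation matrix for 90°: [[cos 90°, -sin 90°], [sin 90°, cos 90°]] = [[0, -1], [1, 0]]
[[0, -1], [1, 0]] × [-7, -8]ᵀ = [8, -7]ᵀ
Result: (8, -7)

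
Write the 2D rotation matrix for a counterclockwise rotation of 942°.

Rotation matrix formula: [[cos θ, -sin θ], [sin θ, cos θ]]
For θ = 942°:
cos(942°) = -0.7431
sin(942°) = -0.6691
Result: [[-0.7431, 0.6691], [-0.6691, -0.7431]]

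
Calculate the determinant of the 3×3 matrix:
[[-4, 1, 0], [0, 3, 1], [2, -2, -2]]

Expansion along first row:
det = -4·det([[3,1],[-2,-2]]) - 1·det([[0,1],[2,-2]]) + 0·det([[0,3],[2,-2]])
    = -4·(3·-2 - 1·-2) - 1·(0·-2 - 1·2) + 0·(0·-2 - 3·2)
    = -4·-4 - 1·-2 + 0·-6
    = 16 + 2 + 0 = 18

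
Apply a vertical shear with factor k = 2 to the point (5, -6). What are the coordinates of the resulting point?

Shear matrix for vertical shear with factor k = 2:
[[1, 0], [2, 1]]
Result: (5, -6) → (5, 4)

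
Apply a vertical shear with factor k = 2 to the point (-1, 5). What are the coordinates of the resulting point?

Shear matrix for vertical shear with factor k = 2:
[[1, 0], [2, 1]]
Result: (-1, 5) → (-1, 3)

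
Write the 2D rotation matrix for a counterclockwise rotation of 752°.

Rotation matrix formula: [[cos θ, -sin θ], [sin θ, cos θ]]
For θ = 752°:
cos(752°) = 0.8480
sin(752°) = 0.5299
Result: [[0.8480, -0.5299], [0.5299, 0.8480]]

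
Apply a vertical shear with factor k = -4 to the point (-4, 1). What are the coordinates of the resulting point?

Shear matrix for vertical shear with factor k = -4:
[[1, 0], [-4, 1]]
Result: (-4, 1) → (-4, 17)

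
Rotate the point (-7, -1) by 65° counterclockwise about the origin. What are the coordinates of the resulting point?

Rotation matrix for 65°: [[cos 65°, -sin 65°], [sin 65°, cos 65°]] ≈ [[0.422618, -0.906308], [0.906308, 0.422618]]
[[0.422618, -0.906308], [0.906308, 0.422618]] × [-7, -1]ᵀ ≈ [-2.0520, -6.7668]ᵀ
Result: (-2.0520, -6.7668)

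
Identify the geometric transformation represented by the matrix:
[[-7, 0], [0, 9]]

This matrix represents: non-uniform scaling by sx = -7, sy = 9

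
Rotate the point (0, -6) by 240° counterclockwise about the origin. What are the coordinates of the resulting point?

Rotation matrix for 240°: [[cos 240°, -sin 240°], [sin 240°, cos 240°]] ≈ [[-0.500000, 0.866025], [-0.866025, -0.500000]]
[[-0.500000, 0.866025], [-0.866025, -0.500000]] × [0, -6]ᵀ ≈ [-5.1962, 3]ᵀ
Result: (-5.1962, 3)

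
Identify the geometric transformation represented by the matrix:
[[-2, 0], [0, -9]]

This matrix represents: non-uniform scaling by sx = -2, sy = -9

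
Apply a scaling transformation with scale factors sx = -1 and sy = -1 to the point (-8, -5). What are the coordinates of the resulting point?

Scaling matrix:
[[-1, 0], [0, -1]]
Result: (-8 × -1, -5 × -1) = (8, 5)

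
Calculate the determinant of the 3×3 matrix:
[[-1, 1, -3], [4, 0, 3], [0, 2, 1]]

Expansion along first row:
det = -1·det([[0,3],[2,1]]) - 1·det([[4,3],[0,1]]) + -3·det([[4,0],[0,2]])
    = -1·(0·1 - 3·2) - 1·(4·1 - 3·0) + -3·(4·2 - 0·0)
    = -1·-6 - 1·4 + -3·8
    = 6 + -4 + -24 = -22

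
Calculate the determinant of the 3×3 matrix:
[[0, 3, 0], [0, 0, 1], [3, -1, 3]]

Expansion along first row:
det = 0·det([[0,1],[-1,3]]) - 3·det([[0,1],[3,3]]) + 0·det([[0,0],[3,-1]])
    = 0·(0·3 - 1·-1) - 3·(0·3 - 1·3) + 0·(0·-1 - 0·3)
    = 0·1 - 3·-3 + 0·0
    = 0 + 9 + 0 = 9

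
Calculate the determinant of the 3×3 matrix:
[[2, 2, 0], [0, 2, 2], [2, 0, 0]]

Expansion along first row:
det = 2·det([[2,2],[0,0]]) - 2·det([[0,2],[2,0]]) + 0·det([[0,2],[2,0]])
    = 2·(2·0 - 2·0) - 2·(0·0 - 2·2) + 0·(0·0 - 2·2)
    = 2·0 - 2·-4 + 0·-4
    = 0 + 8 + 0 = 8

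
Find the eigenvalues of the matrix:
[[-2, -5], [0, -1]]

Characteristic equation: det(A - λI) = 0
λ² - (trace)λ + (det) = 0
trace = -2 + -1 = -3, det = (-2)(-1) - (-5)(0) = 2
λ² - (-3)λ + (2) = 0
λ = (-3 ± √((-3)² - 4·(2))) / 2 = (-3 ± √1) / 2
Solving: λ = -2, -1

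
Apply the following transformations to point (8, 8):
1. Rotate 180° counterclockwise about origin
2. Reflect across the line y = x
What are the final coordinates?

Step 1: Rotate 180° → (-8, -8)
Step 2: Reflect across line y = x → (-8, -8)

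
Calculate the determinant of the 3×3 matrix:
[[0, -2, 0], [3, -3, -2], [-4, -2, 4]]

Expansion along first row:
det = 0·det([[-3,-2],[-2,4]]) - -2·det([[3,-2],[-4,4]]) + 0·det([[3,-3],[-4,-2]])
    = 0·(-3·4 - -2·-2) - -2·(3·4 - -2·-4) + 0·(3·-2 - -3·-4)
    = 0·-16 - -2·4 + 0·-18
    = 0 + 8 + 0 = 8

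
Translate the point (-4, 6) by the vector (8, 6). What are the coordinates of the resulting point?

Translation by (8, 6) (homogeneous matrix [[1, 0, 8], [0, 1, 6], [0, 0, 1]]):
x' = -4 + 8 = 4
y' = 6 + 6 = 12
Result: (4, 12)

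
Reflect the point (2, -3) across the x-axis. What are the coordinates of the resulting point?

Reflection across x-axis: (2, -3) → (2, 3)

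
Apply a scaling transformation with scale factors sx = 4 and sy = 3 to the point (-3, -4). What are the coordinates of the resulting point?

Scaling matrix:
[[4, 0], [0, 3]]
Result: (-3 × 4, -4 × 3) = (-12, -12)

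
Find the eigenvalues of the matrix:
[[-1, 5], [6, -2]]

Characteristic equation: det(A - λI) = 0
λ² - (trace)λ + (det) = 0
trace = -1 + -2 = -3, det = (-1)(-2) - (5)(6) = -28
λ² - (-3)λ + (-28) = 0
λ = (-3 ± √((-3)² - 4·(-28))) / 2 = (-3 ± √121) / 2
Solving: λ = -7, 4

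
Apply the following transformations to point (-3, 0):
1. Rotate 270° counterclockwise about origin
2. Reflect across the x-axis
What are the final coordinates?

Step 1: Rotate 270° → (0, 3)
Step 2: Reflect across x-axis → (0, -3)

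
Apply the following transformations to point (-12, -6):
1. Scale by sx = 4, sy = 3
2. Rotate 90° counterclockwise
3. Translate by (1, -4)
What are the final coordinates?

Step 1: Scale → (-48, -18)
Step 2: Rotate 90° → (18, -48)
Step 3: Translate → (19, -52)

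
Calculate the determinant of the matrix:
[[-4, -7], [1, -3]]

For a 2×2 matrix [[a, b], [c, d]], det = ad - bc
det = (-4)(-3) - (-7)(1) = 12 - -7 = 19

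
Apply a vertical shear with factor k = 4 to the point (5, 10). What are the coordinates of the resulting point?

Shear matrix for vertical shear with factor k = 4:
[[1, 0], [4, 1]]
Result: (5, 10) → (5, 30)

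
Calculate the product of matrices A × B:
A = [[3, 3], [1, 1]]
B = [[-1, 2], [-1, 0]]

Matrix multiplication:
C[0][0] = 3×-1 + 3×-1 = -6
C[0][1] = 3×2 + 3×0 = 6
C[1][0] = 1×-1 + 1×-1 = -2
C[1][1] = 1×2 + 1×0 = 2
Result: [[-6, 6], [-2, 2]]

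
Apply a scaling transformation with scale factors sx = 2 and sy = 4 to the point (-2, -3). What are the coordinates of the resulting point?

Scaling matrix:
[[2, 0], [0, 4]]
Result: (-2 × 2, -3 × 4) = (-4, -12)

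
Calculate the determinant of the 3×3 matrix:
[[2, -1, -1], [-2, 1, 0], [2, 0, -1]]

Expansion along first row:
det = 2·det([[1,0],[0,-1]]) - -1·det([[-2,0],[2,-1]]) + -1·det([[-2,1],[2,0]])
    = 2·(1·-1 - 0·0) - -1·(-2·-1 - 0·2) + -1·(-2·0 - 1·2)
    = 2·-1 - -1·2 + -1·-2
    = -2 + 2 + 2 = 2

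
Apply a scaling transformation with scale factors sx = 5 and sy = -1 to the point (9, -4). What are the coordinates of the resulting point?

Scaling matrix:
[[5, 0], [0, -1]]
Result: (9 × 5, -4 × -1) = (45, 4)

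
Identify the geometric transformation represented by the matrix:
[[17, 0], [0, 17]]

This matrix represents: uniform scaling by factor 17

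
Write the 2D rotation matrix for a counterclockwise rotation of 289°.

Rotation matrix formula: [[cos θ, -sin θ], [sin θ, cos θ]]
For θ = 289°:
cos(289°) = 0.3256
sin(289°) = -0.9455
Result: [[0.3256, 0.9455], [-0.9455, 0.3256]]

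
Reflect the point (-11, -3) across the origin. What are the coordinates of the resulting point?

Reflection across origin: (-11, -3) → (11, 3)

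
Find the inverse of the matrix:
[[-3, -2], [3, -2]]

For [[a,b],[c,d]], inverse = (1/det)·[[d,-b],[-c,a]]
det = (-3)(-2) - (-2)(3) = 6 - -6 = 12
Inverse = (1/12)·[[-2, 2], [-3, -3]]
= [[-1/6, 1/6], [-1/4, -1/4]]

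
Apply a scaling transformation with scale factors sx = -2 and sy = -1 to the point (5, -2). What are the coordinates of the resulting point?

Scaling matrix:
[[-2, 0], [0, -1]]
Result: (5 × -2, -2 × -1) = (-10, 2)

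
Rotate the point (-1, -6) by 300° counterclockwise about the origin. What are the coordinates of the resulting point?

Rotation matrix for 300°: [[cos 300°, -sin 300°], [sin 300°, cos 300°]] ≈ [[0.500000, 0.866025], [-0.866025, 0.500000]]
[[0.500000, 0.866025], [-0.866025, 0.500000]] × [-1, -6]ᵀ ≈ [-5.6962, -2.1340]ᵀ
Result: (-5.6962, -2.1340)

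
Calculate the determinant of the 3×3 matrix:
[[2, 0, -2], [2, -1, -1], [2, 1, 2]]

Expansion along first row:
det = 2·det([[-1,-1],[1,2]]) - 0·det([[2,-1],[2,2]]) + -2·det([[2,-1],[2,1]])
    = 2·(-1·2 - -1·1) - 0·(2·2 - -1·2) + -2·(2·1 - -1·2)
    = 2·-1 - 0·6 + -2·4
    = -2 + 0 + -8 = -10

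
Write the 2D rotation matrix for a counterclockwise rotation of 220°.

Rotation matrix formula: [[cos θ, -sin θ], [sin θ, cos θ]]
For θ = 220°:
cos(220°) = -0.7660
sin(220°) = -0.6428
Result: [[-0.7660, 0.6428], [-0.6428, -0.7660]]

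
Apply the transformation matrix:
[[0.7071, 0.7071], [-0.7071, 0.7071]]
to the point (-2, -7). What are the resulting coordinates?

Matrix multiplication:
[[0.7071, 0.7071], [-0.7071, 0.7071]] × [-2, -7]ᵀ
= [(0.7071)(-2) + (0.7071)(-7), (-0.7071)(-2) + (0.7071)(-7)]ᵀ
= [-6.3639, -3.5355]ᵀ
Result: (-6.3639, -3.5355)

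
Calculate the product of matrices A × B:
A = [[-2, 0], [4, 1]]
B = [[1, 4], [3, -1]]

Matrix multiplication:
C[0][0] = -2×1 + 0×3 = -2
C[0][1] = -2×4 + 0×-1 = -8
C[1][0] = 4×1 + 1×3 = 7
C[1][1] = 4×4 + 1×-1 = 15
Result: [[-2, -8], [7, 15]]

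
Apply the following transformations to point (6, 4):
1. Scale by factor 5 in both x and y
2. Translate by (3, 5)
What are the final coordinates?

Step 1: Scale (6, 4) by 5 → (30, 20)
Step 2: Translate by (3, 5) → (33, 25)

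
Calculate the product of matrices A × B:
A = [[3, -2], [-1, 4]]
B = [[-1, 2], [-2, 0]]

Matrix multiplication:
C[0][0] = 3×-1 + -2×-2 = 1
C[0][1] = 3×2 + -2×0 = 6
C[1][0] = -1×-1 + 4×-2 = -7
C[1][1] = -1×2 + 4×0 = -2
Result: [[1, 6], [-7, -2]]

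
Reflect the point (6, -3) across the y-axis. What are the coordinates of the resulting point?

Reflection across y-axis: (6, -3) → (-6, -3)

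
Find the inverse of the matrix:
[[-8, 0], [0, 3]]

For [[a,b],[c,d]], inverse = (1/det)·[[d,-b],[-c,a]]
det = (-8)(3) - (0)(0) = -24 - 0 = -24
Inverse = (1/-24)·[[3, 0], [0, -8]]
= [[-1/8, 0], [0, 1/3]]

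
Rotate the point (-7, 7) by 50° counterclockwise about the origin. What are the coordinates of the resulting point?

Rotation matrix for 50°: [[cos 50°, -sin 50°], [sin 50°, cos 50°]] ≈ [[0.642788, -0.766044], [0.766044, 0.642788]]
[[0.642788, -0.766044], [0.766044, 0.642788]] × [-7, 7]ᵀ ≈ [-9.8618, -0.8628]ᵀ
Result: (-9.8618, -0.8628)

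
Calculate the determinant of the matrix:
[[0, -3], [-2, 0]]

For a 2×2 matrix [[a, b], [c, d]], det = ad - bc
det = (0)(0) - (-3)(-2) = 0 - 6 = -6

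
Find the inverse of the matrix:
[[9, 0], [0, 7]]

For [[a,b],[c,d]], inverse = (1/det)·[[d,-b],[-c,a]]
det = (9)(7) - (0)(0) = 63 - 0 = 63
Inverse = (1/63)·[[7, 0], [0, 9]]
= [[1/9, 0], [0, 1/7]]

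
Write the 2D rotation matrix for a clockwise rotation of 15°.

Rotation matrix formula: [[cos θ, -sin θ], [sin θ, cos θ]]
A clockwise rotation by 15° is equivalent to a counterclockwise rotation by -15°.
For θ = -15°:
cos(-15°) = 0.9659
sin(-15°) = -0.2588
Result: [[0.9659, 0.2588], [-0.2588, 0.9659]]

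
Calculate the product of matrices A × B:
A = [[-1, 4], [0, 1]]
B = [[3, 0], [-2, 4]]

Matrix multiplication:
C[0][0] = -1×3 + 4×-2 = -11
C[0][1] = -1×0 + 4×4 = 16
C[1][0] = 0×3 + 1×-2 = -2
C[1][1] = 0×0 + 1×4 = 4
Result: [[-11, 16], [-2, 4]]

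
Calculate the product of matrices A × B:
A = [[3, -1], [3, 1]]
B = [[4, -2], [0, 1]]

Matrix multiplication:
C[0][0] = 3×4 + -1×0 = 12
C[0][1] = 3×-2 + -1×1 = -7
C[1][0] = 3×4 + 1×0 = 12
C[1][1] = 3×-2 + 1×1 = -5
Result: [[12, -7], [12, -5]]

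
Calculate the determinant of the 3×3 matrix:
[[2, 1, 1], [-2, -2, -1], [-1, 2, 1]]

Expansion along first row:
det = 2·det([[-2,-1],[2,1]]) - 1·det([[-2,-1],[-1,1]]) + 1·det([[-2,-2],[-1,2]])
    = 2·(-2·1 - -1·2) - 1·(-2·1 - -1·-1) + 1·(-2·2 - -2·-1)
    = 2·0 - 1·-3 + 1·-6
    = 0 + 3 + -6 = -3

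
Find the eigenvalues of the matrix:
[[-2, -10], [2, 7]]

Characteristic equation: det(A - λI) = 0
λ² - (trace)λ + (det) = 0
trace = -2 + 7 = 5, det = (-2)(7) - (-10)(2) = 6
λ² - (5)λ + (6) = 0
λ = (5 ± √((5)² - 4·(6))) / 2 = (5 ± √1) / 2
Solving: λ = 2, 3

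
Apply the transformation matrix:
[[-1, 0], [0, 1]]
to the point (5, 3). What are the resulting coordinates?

Matrix multiplication:
[[-1, 0], [0, 1]] × [5, 3]ᵀ
= [(-1)(5) + (0)(3), (0)(5) + (1)(3)]ᵀ
= [-5, 3]ᵀ
Result: (-5, 3)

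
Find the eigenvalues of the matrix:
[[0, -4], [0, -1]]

Characteristic equation: det(A - λI) = 0
λ² - (trace)λ + (det) = 0
trace = 0 + -1 = -1, det = (0)(-1) - (-4)(0) = 0
λ² - (-1)λ + (0) = 0
λ = (-1 ± √((-1)² - 4·(0))) / 2 = (-1 ± √1) / 2
Solving: λ = -1, 0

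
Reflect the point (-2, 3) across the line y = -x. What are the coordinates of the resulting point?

Reflection across line y = -x: (-2, 3) → (-3, 2)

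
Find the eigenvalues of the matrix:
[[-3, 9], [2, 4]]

Characteristic equation: det(A - λI) = 0
λ² - (trace)λ + (det) = 0
trace = -3 + 4 = 1, det = (-3)(4) - (9)(2) = -30
λ² - (1)λ + (-30) = 0
λ = (1 ± √((1)² - 4·(-30))) / 2 = (1 ± √121) / 2
Solving: λ = -5, 6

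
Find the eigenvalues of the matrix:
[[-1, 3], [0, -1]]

Characteristic equation: det(A - λI) = 0
λ² - (trace)λ + (det) = 0
trace = -1 + -1 = -2, det = (-1)(-1) - (3)(0) = 1
λ² - (-2)λ + (1) = 0
λ = (-2 ± √((-2)² - 4·(1))) / 2 = (-2 ± √0) / 2
Solving: λ = -1, -1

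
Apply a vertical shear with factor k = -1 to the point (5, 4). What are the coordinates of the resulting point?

Shear matrix for vertical shear with factor k = -1:
[[1, 0], [-1, 1]]
Result: (5, 4) → (5, -1)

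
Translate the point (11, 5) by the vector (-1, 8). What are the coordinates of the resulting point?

Translation by (-1, 8) (homogeneous matrix [[1, 0, -1], [0, 1, 8], [0, 0, 1]]):
x' = 11 + -1 = 10
y' = 5 + 8 = 13
Result: (10, 13)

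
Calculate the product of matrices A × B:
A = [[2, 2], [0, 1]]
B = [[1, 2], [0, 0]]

Matrix multiplication:
C[0][0] = 2×1 + 2×0 = 2
C[0][1] = 2×2 + 2×0 = 4
C[1][0] = 0×1 + 1×0 = 0
C[1][1] = 0×2 + 1×0 = 0
Result: [[2, 4], [0, 0]]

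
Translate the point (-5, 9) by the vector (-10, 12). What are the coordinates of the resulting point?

Translation by (-10, 12) (homogeneous matrix [[1, 0, -10], [0, 1, 12], [0, 0, 1]]):
x' = -5 + -10 = -15
y' = 9 + 12 = 21
Result: (-15, 21)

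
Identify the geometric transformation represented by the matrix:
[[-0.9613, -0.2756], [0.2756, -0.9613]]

This matrix represents: rotation by 164° counterclockwise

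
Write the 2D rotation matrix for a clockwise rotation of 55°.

Rotation matrix formula: [[cos θ, -sin θ], [sin θ, cos θ]]
A clockwise rotation by 55° is equivalent to a counterclockwise rotation by -55°.
For θ = -55°:
cos(-55°) = 0.5736
sin(-55°) = -0.8192
Result: [[0.5736, 0.8192], [-0.8192, 0.5736]]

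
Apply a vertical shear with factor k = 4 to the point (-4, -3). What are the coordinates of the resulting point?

Shear matrix for vertical shear with factor k = 4:
[[1, 0], [4, 1]]
Result: (-4, -3) → (-4, -19)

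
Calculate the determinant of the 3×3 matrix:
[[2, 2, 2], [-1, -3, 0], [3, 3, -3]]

Expansion along first row:
det = 2·det([[-3,0],[3,-3]]) - 2·det([[-1,0],[3,-3]]) + 2·det([[-1,-3],[3,3]])
    = 2·(-3·-3 - 0·3) - 2·(-1·-3 - 0·3) + 2·(-1·3 - -3·3)
    = 2·9 - 2·3 + 2·6
    = 18 + -6 + 12 = 24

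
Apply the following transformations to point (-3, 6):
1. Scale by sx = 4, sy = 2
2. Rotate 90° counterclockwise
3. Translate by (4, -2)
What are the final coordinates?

Step 1: Scale → (-12, 12)
Step 2: Rotate 90° → (-12, -12)
Step 3: Translate → (-8, -14)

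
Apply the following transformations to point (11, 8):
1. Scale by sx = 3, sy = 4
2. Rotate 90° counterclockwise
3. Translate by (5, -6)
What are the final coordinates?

Step 1: Scale → (33, 32)
Step 2: Rotate 90° → (-32, 33)
Step 3: Translate → (-27, 27)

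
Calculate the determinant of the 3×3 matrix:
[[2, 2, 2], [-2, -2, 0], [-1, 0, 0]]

Expansion along first row:
det = 2·det([[-2,0],[0,0]]) - 2·det([[-2,0],[-1,0]]) + 2·det([[-2,-2],[-1,0]])
    = 2·(-2·0 - 0·0) - 2·(-2·0 - 0·-1) + 2·(-2·0 - -2·-1)
    = 2·0 - 2·0 + 2·-2
    = 0 + 0 + -4 = -4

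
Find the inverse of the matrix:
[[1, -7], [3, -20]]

For [[a,b],[c,d]], inverse = (1/det)·[[d,-b],[-c,a]]
det = (1)(-20) - (-7)(3) = -20 - -21 = 1
Inverse = [[-20, 7], [-3, 1]]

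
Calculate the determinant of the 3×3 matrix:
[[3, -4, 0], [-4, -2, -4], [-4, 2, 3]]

Expansion along first row:
det = 3·det([[-2,-4],[2,3]]) - -4·det([[-4,-4],[-4,3]]) + 0·det([[-4,-2],[-4,2]])
    = 3·(-2·3 - -4·2) - -4·(-4·3 - -4·-4) + 0·(-4·2 - -2·-4)
    = 3·2 - -4·-28 + 0·-16
    = 6 + -112 + 0 = -106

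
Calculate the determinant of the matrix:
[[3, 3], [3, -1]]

For a 2×2 matrix [[a, b], [c, d]], det = ad - bc
det = (3)(-1) - (3)(3) = -3 - 9 = -12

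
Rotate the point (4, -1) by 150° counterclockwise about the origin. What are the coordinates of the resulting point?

Rotation matrix for 150°: [[cos 150°, -sin 150°], [sin 150°, cos 150°]] ≈ [[-0.866025, -0.500000], [0.500000, -0.866025]]
[[-0.866025, -0.500000], [0.500000, -0.866025]] × [4, -1]ᵀ ≈ [-2.9641, 2.8660]ᵀ
Result: (-2.9641, 2.8660)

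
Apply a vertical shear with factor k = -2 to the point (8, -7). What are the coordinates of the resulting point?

Shear matrix for vertical shear with factor k = -2:
[[1, 0], [-2, 1]]
Result: (8, -7) → (8, -23)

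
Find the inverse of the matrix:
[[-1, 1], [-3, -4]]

For [[a,b],[c,d]], inverse = (1/det)·[[d,-b],[-c,a]]
det = (-1)(-4) - (1)(-3) = 4 - -3 = 7
Inverse = (1/7)·[[-4, -1], [3, -1]]
= [[-4/7, -1/7], [3/7, -1/7]]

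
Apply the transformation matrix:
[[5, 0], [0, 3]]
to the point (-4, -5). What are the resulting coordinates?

Matrix multiplication:
[[5, 0], [0, 3]] × [-4, -5]ᵀ
= [(5)(-4) + (0)(-5), (0)(-4) + (3)(-5)]ᵀ
= [-20, -15]ᵀ
Result: (-20, -15)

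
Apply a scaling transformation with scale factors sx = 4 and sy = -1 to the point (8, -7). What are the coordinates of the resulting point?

Scaling matrix:
[[4, 0], [0, -1]]
Result: (8 × 4, -7 × -1) = (32, 7)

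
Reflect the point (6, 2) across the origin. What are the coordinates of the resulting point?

Reflection across origin: (6, 2) → (-6, -2)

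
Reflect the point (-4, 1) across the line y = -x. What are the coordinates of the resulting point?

Reflection across line y = -x: (-4, 1) → (-1, 4)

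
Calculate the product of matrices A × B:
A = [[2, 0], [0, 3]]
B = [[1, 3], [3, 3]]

Matrix multiplication:
C[0][0] = 2×1 + 0×3 = 2
C[0][1] = 2×3 + 0×3 = 6
C[1][0] = 0×1 + 3×3 = 9
C[1][1] = 0×3 + 3×3 = 9
Result: [[2, 6], [9, 9]]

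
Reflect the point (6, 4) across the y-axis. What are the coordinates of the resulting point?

Reflection across y-axis: (6, 4) → (-6, 4)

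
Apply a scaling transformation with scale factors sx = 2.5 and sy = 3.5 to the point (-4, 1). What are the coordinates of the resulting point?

Scaling matrix:
[[2.50, 0], [0, 3.50]]
Result: (-4 × 2.5, 1 × 3.5) = (-10, 3.5)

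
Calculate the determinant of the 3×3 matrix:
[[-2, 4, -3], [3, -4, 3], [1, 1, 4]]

Expansion along first row:
det = -2·det([[-4,3],[1,4]]) - 4·det([[3,3],[1,4]]) + -3·det([[3,-4],[1,1]])
    = -2·(-4·4 - 3·1) - 4·(3·4 - 3·1) + -3·(3·1 - -4·1)
    = -2·-19 - 4·9 + -3·7
    = 38 + -36 + -21 = -19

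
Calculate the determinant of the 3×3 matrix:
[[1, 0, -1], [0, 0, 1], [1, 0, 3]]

Expansion along first row:
det = 1·det([[0,1],[0,3]]) - 0·det([[0,1],[1,3]]) + -1·det([[0,0],[1,0]])
    = 1·(0·3 - 1·0) - 0·(0·3 - 1·1) + -1·(0·0 - 0·1)
    = 1·0 - 0·-1 + -1·0
    = 0 + 0 + 0 = 0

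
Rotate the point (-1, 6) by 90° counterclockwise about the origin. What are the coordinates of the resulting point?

Rotation matrix for 90°: [[cos 90°, -sin 90°], [sin 90°, cos 90°]] = [[0, -1], [1, 0]]
[[0, -1], [1, 0]] × [-1, 6]ᵀ = [-6, -1]ᵀ
Result: (-6, -1)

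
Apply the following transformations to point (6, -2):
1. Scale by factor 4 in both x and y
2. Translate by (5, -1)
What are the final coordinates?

Step 1: Scale (6, -2) by 4 → (24, -8)
Step 2: Translate by (5, -1) → (29, -9)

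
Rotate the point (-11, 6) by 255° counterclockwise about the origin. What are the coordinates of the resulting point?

Rotation matrix for 255°: [[cos 255°, -sin 255°], [sin 255°, cos 255°]] ≈ [[-0.258819, 0.965926], [-0.965926, -0.258819]]
[[-0.258819, 0.965926], [-0.965926, -0.258819]] × [-11, 6]ᵀ ≈ [8.6426, 9.0723]ᵀ
Result: (8.6426, 9.0723)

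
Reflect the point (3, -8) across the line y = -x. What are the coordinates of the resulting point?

Reflection across line y = -x: (3, -8) → (8, -3)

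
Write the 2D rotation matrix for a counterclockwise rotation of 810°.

Rotation matrix formula: [[cos θ, -sin θ], [sin θ, cos θ]]
For θ = 810°:
cos(810°) = 0
sin(810°) = 1
Result: [[0, -1], [1, 0]]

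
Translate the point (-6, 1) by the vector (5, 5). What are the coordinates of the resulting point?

Translation by (5, 5) (homogeneous matrix [[1, 0, 5], [0, 1, 5], [0, 0, 1]]):
x' = -6 + 5 = -1
y' = 1 + 5 = 6
Result: (-1, 6)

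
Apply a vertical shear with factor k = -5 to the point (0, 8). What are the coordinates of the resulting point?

Shear matrix for vertical shear with factor k = -5:
[[1, 0], [-5, 1]]
Result: (0, 8) → (0, 8)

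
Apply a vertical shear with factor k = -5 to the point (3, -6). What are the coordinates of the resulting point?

Shear matrix for vertical shear with factor k = -5:
[[1, 0], [-5, 1]]
Result: (3, -6) → (3, -21)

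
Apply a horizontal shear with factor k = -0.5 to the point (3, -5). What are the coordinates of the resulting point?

Shear matrix for horizontal shear with factor k = -0.5:
[[1, -0.50], [0, 1]]
Result: (3, -5) → (5.5, -5)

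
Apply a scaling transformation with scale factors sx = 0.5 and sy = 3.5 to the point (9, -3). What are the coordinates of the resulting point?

Scaling matrix:
[[0.50, 0], [0, 3.50]]
Result: (9 × 0.5, -3 × 3.5) = (4.5, -10.5)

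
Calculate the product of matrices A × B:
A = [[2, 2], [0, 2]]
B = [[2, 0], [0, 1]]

Matrix multiplication:
C[0][0] = 2×2 + 2×0 = 4
C[0][1] = 2×0 + 2×1 = 2
C[1][0] = 0×2 + 2×0 = 0
C[1][1] = 0×0 + 2×1 = 2
Result: [[4, 2], [0, 2]]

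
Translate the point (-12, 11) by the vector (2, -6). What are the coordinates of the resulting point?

Translation by (2, -6) (homogeneous matrix [[1, 0, 2], [0, 1, -6], [0, 0, 1]]):
x' = -12 + 2 = -10
y' = 11 + -6 = 5
Result: (-10, 5)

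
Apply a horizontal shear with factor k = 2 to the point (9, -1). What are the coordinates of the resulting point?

Shear matrix for horizontal shear with factor k = 2:
[[1, 2], [0, 1]]
Result: (9, -1) → (7, -1)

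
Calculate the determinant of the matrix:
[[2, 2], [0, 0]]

For a 2×2 matrix [[a, b], [c, d]], det = ad - bc
det = (2)(0) - (2)(0) = 0 - 0 = 0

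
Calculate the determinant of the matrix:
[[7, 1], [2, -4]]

For a 2×2 matrix [[a, b], [c, d]], det = ad - bc
det = (7)(-4) - (1)(2) = -28 - 2 = -30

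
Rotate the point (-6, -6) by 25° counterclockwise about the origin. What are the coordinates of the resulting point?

Rotation matrix for 25°: [[cos 25°, -sin 25°], [sin 25°, cos 25°]] ≈ [[0.906308, -0.422618], [0.422618, 0.906308]]
[[0.906308, -0.422618], [0.422618, 0.906308]] × [-6, -6]ᵀ ≈ [-2.9021, -7.9736]ᵀ
Result: (-2.9021, -7.9736)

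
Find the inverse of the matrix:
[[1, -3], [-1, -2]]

For [[a,b],[c,d]], inverse = (1/det)·[[d,-b],[-c,a]]
det = (1)(-2) - (-3)(-1) = -2 - 3 = -5
Inverse = (1/-5)·[[-2, 3], [1, 1]]
= [[2/5, -3/5], [-1/5, -1/5]]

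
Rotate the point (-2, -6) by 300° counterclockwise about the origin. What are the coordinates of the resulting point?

Rotation matrix for 300°: [[cos 300°, -sin 300°], [sin 300°, cos 300°]] ≈ [[0.500000, 0.866025], [-0.866025, 0.500000]]
[[0.500000, 0.866025], [-0.866025, 0.500000]] × [-2, -6]ᵀ ≈ [-6.1962, -1.2679]ᵀ
Result: (-6.1962, -1.2679)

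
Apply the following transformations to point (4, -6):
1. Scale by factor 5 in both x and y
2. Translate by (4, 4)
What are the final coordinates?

Step 1: Scale (4, -6) by 5 → (20, -30)
Step 2: Translate by (4, 4) → (24, -26)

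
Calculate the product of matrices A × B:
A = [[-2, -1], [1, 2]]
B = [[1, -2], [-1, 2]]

Matrix multiplication:
C[0][0] = -2×1 + -1×-1 = -1
C[0][1] = -2×-2 + -1×2 = 2
C[1][0] = 1×1 + 2×-1 = -1
C[1][1] = 1×-2 + 2×2 = 2
Result: [[-1, 2], [-1, 2]]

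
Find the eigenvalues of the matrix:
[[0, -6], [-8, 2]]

Characteristic equation: det(A - λI) = 0
λ² - (trace)λ + (det) = 0
trace = 0 + 2 = 2, det = (0)(2) - (-6)(-8) = -48
λ² - (2)λ + (-48) = 0
λ = (2 ± √((2)² - 4·(-48))) / 2 = (2 ± √196) / 2
Solving: λ = -6, 8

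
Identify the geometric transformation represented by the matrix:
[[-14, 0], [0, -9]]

This matrix represents: non-uniform scaling by sx = -14, sy = -9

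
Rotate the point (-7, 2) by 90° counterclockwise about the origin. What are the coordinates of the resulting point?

Rotation matrix for 90°: [[cos 90°, -sin 90°], [sin 90°, cos 90°]] = [[0, -1], [1, 0]]
[[0, -1], [1, 0]] × [-7, 2]ᵀ = [-2, -7]ᵀ
Result: (-2, -7)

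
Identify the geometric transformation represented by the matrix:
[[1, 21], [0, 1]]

This matrix represents: horizontal shear with factor 21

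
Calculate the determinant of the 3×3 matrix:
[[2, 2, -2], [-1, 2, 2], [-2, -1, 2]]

Expansion along first row:
det = 2·det([[2,2],[-1,2]]) - 2·det([[-1,2],[-2,2]]) + -2·det([[-1,2],[-2,-1]])
    = 2·(2·2 - 2·-1) - 2·(-1·2 - 2·-2) + -2·(-1·-1 - 2·-2)
    = 2·6 - 2·2 + -2·5
    = 12 + -4 + -10 = -2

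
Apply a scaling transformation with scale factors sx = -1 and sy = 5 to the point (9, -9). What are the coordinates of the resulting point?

Scaling matrix:
[[-1, 0], [0, 5]]
Result: (9 × -1, -9 × 5) = (-9, -45)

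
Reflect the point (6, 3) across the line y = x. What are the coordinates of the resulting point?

Reflection across line y = x: (6, 3) → (3, 6)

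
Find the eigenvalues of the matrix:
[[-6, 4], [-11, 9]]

Characteristic equation: det(A - λI) = 0
λ² - (trace)λ + (det) = 0
trace = -6 + 9 = 3, det = (-6)(9) - (4)(-11) = -10
λ² - (3)λ + (-10) = 0
λ = (3 ± √((3)² - 4·(-10))) / 2 = (3 ± √49) / 2
Solving: λ = -2, 5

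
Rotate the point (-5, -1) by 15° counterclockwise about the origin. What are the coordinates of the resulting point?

Rotation matrix for 15°: [[cos 15°, -sin 15°], [sin 15°, cos 15°]] ≈ [[0.965926, -0.258819], [0.258819, 0.965926]]
[[0.965926, -0.258819], [0.258819, 0.965926]] × [-5, -1]ᵀ ≈ [-4.5708, -2.2600]ᵀ
Result: (-4.5708, -2.2600)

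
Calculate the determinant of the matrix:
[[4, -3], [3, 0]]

For a 2×2 matrix [[a, b], [c, d]], det = ad - bc
det = (4)(0) - (-3)(3) = 0 - -9 = 9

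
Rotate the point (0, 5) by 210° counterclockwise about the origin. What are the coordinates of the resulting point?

Rotation matrix for 210°: [[cos 210°, -sin 210°], [sin 210°, cos 210°]] ≈ [[-0.866025, 0.500000], [-0.500000, -0.866025]]
[[-0.866025, 0.500000], [-0.500000, -0.866025]] × [0, 5]ᵀ ≈ [2.5000, -4.3301]ᵀ
Result: (2.5000, -4.3301)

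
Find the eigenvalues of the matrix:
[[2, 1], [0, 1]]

Characteristic equation: det(A - λI) = 0
λ² - (trace)λ + (det) = 0
trace = 2 + 1 = 3, det = (2)(1) - (1)(0) = 2
λ² - (3)λ + (2) = 0
λ = (3 ± √((3)² - 4·(2))) / 2 = (3 ± √1) / 2
Solving: λ = 1, 2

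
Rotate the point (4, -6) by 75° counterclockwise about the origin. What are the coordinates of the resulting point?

Rotation matrix for 75°: [[cos 75°, -sin 75°], [sin 75°, cos 75°]] ≈ [[0.258819, -0.965926], [0.965926, 0.258819]]
[[0.258819, -0.965926], [0.965926, 0.258819]] × [4, -6]ᵀ ≈ [6.8308, 2.3108]ᵀ
Result: (6.8308, 2.3108)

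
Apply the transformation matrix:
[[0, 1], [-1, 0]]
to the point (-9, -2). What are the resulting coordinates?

Matrix multiplication:
[[0, 1], [-1, 0]] × [-9, -2]ᵀ
= [(0)(-9) + (1)(-2), (-1)(-9) + (0)(-2)]ᵀ
= [-2, 9]ᵀ
Result: (-2, 9)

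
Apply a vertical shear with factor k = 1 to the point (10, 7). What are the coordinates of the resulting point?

Shear matrix for vertical shear with factor k = 1:
[[1, 0], [1, 1]]
Result: (10, 7) → (10, 17)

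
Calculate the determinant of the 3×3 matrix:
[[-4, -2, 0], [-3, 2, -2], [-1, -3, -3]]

Expansion along first row:
det = -4·det([[2,-2],[-3,-3]]) - -2·det([[-3,-2],[-1,-3]]) + 0·det([[-3,2],[-1,-3]])
    = -4·(2·-3 - -2·-3) - -2·(-3·-3 - -2·-1) + 0·(-3·-3 - 2·-1)
    = -4·-12 - -2·7 + 0·11
    = 48 + 14 + 0 = 62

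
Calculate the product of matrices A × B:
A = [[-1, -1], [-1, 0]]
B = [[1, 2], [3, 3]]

Matrix multiplication:
C[0][0] = -1×1 + -1×3 = -4
C[0][1] = -1×2 + -1×3 = -5
C[1][0] = -1×1 + 0×3 = -1
C[1][1] = -1×2 + 0×3 = -2
Result: [[-4, -5], [-1, -2]]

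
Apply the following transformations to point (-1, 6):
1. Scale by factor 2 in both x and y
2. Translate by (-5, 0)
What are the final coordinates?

Step 1: Scale (-1, 6) by 2 → (-2, 12)
Step 2: Translate by (-5, 0) → (-7, 12)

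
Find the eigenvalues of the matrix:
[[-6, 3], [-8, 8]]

Characteristic equation: det(A - λI) = 0
λ² - (trace)λ + (det) = 0
trace = -6 + 8 = 2, det = (-6)(8) - (3)(-8) = -24
λ² - (2)λ + (-24) = 0
λ = (2 ± √((2)² - 4·(-24))) / 2 = (2 ± √100) / 2
Solving: λ = -4, 6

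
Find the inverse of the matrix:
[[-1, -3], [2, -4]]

For [[a,b],[c,d]], inverse = (1/det)·[[d,-b],[-c,a]]
det = (-1)(-4) - (-3)(2) = 4 - -6 = 10
Inverse = (1/10)·[[-4, 3], [-2, -1]]
= [[-2/5, 3/10], [-1/5, -1/10]]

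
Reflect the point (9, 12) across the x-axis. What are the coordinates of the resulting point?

Reflection across x-axis: (9, 12) → (9, -12)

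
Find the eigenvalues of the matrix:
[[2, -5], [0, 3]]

Characteristic equation: det(A - λI) = 0
λ² - (trace)λ + (det) = 0
trace = 2 + 3 = 5, det = (2)(3) - (-5)(0) = 6
λ² - (5)λ + (6) = 0
λ = (5 ± √((5)² - 4·(6))) / 2 = (5 ± √1) / 2
Solving: λ = 2, 3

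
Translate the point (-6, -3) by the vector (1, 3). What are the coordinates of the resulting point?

Translation by (1, 3) (homogeneous matrix [[1, 0, 1], [0, 1, 3], [0, 0, 1]]):
x' = -6 + 1 = -5
y' = -3 + 3 = 0
Result: (-5, 0)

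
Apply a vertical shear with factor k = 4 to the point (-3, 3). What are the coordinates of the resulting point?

Shear matrix for vertical shear with factor k = 4:
[[1, 0], [4, 1]]
Result: (-3, 3) → (-3, -9)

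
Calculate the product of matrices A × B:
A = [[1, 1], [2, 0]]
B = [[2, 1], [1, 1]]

Matrix multiplication:
C[0][0] = 1×2 + 1×1 = 3
C[0][1] = 1×1 + 1×1 = 2
C[1][0] = 2×2 + 0×1 = 4
C[1][1] = 2×1 + 0×1 = 2
Result: [[3, 2], [4, 2]]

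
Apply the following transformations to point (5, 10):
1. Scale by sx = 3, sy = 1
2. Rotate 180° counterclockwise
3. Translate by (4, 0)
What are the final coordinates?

Step 1: Scale → (15, 10)
Step 2: Rotate 180° → (-15, -10)
Step 3: Translate → (-11, -10)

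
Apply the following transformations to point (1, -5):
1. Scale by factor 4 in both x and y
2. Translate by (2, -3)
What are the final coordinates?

Step 1: Scale (1, -5) by 4 → (4, -20)
Step 2: Translate by (2, -3) → (6, -23)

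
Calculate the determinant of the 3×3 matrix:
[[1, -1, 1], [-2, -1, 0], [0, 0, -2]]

Expansion along first row:
det = 1·det([[-1,0],[0,-2]]) - -1·det([[-2,0],[0,-2]]) + 1·det([[-2,-1],[0,0]])
    = 1·(-1·-2 - 0·0) - -1·(-2·-2 - 0·0) + 1·(-2·0 - -1·0)
    = 1·2 - -1·4 + 1·0
    = 2 + 4 + 0 = 6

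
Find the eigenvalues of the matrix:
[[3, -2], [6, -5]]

Characteristic equation: det(A - λI) = 0
λ² - (trace)λ + (det) = 0
trace = 3 + -5 = -2, det = (3)(-5) - (-2)(6) = -3
λ² - (-2)λ + (-3) = 0
λ = (-2 ± √((-2)² - 4·(-3))) / 2 = (-2 ± √16) / 2
Solving: λ = -3, 1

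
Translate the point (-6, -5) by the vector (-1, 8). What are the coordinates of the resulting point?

Translation by (-1, 8) (homogeneous matrix [[1, 0, -1], [0, 1, 8], [0, 0, 1]]):
x' = -6 + -1 = -7
y' = -5 + 8 = 3
Result: (-7, 3)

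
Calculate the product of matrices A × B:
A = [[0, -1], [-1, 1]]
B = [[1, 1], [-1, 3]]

Matrix multiplication:
C[0][0] = 0×1 + -1×-1 = 1
C[0][1] = 0×1 + -1×3 = -3
C[1][0] = -1×1 + 1×-1 = -2
C[1][1] = -1×1 + 1×3 = 2
Result: [[1, -3], [-2, 2]]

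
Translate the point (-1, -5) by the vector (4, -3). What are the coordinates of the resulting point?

Translation by (4, -3) (homogeneous matrix [[1, 0, 4], [0, 1, -3], [0, 0, 1]]):
x' = -1 + 4 = 3
y' = -5 + -3 = -8
Result: (3, -8)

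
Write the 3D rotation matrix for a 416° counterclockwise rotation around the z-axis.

Rotation matrix for counterclockwise 416° around z-axis:
cos(416°) = 0.5592, sin(416°) = 0.8290
Result: [[0.5592, -0.8290, 0], [0.8290, 0.5592, 0], [0, 0, 1]]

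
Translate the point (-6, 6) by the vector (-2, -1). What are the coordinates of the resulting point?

Translation by (-2, -1) (homogeneous matrix [[1, 0, -2], [0, 1, -1], [0, 0, 1]]):
x' = -6 + -2 = -8
y' = 6 + -1 = 5
Result: (-8, 5)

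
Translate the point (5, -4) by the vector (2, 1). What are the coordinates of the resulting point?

Translation by (2, 1) (homogeneous matrix [[1, 0, 2], [0, 1, 1], [0, 0, 1]]):
x' = 5 + 2 = 7
y' = -4 + 1 = -3
Result: (7, -3)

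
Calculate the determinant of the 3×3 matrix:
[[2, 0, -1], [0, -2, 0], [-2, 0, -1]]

Expansion along first row:
det = 2·det([[-2,0],[0,-1]]) - 0·det([[0,0],[-2,-1]]) + -1·det([[0,-2],[-2,0]])
    = 2·(-2·-1 - 0·0) - 0·(0·-1 - 0·-2) + -1·(0·0 - -2·-2)
    = 2·2 - 0·0 + -1·-4
    = 4 + 0 + 4 = 8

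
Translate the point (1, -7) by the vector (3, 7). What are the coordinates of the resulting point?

Translation by (3, 7) (homogeneous matrix [[1, 0, 3], [0, 1, 7], [0, 0, 1]]):
x' = 1 + 3 = 4
y' = -7 + 7 = 0
Result: (4, 0)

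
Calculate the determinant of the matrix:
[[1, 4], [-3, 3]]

For a 2×2 matrix [[a, b], [c, d]], det = ad - bc
det = (1)(3) - (4)(-3) = 3 - -12 = 15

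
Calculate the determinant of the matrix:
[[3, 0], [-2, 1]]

For a 2×2 matrix [[a, b], [c, d]], det = ad - bc
det = (3)(1) - (0)(-2) = 3 - 0 = 3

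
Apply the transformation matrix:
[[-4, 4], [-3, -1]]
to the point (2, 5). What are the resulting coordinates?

Matrix multiplication:
[[-4, 4], [-3, -1]] × [2, 5]ᵀ
= [(-4)(2) + (4)(5), (-3)(2) + (-1)(5)]ᵀ
= [12, -11]ᵀ
Result: (12, -11)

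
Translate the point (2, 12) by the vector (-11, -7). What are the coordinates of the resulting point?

Translation by (-11, -7) (homogeneous matrix [[1, 0, -11], [0, 1, -7], [0, 0, 1]]):
x' = 2 + -11 = -9
y' = 12 + -7 = 5
Result: (-9, 5)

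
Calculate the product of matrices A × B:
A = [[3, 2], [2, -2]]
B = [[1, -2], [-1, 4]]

Matrix multiplication:
C[0][0] = 3×1 + 2×-1 = 1
C[0][1] = 3×-2 + 2×4 = 2
C[1][0] = 2×1 + -2×-1 = 4
C[1][1] = 2×-2 + -2×4 = -12
Result: [[1, 2], [4, -12]]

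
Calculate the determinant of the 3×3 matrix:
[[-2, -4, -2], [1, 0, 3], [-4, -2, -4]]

Expansion along first row:
det = -2·det([[0,3],[-2,-4]]) - -4·det([[1,3],[-4,-4]]) + -2·det([[1,0],[-4,-2]])
    = -2·(0·-4 - 3·-2) - -4·(1·-4 - 3·-4) + -2·(1·-2 - 0·-4)
    = -2·6 - -4·8 + -2·-2
    = -12 + 32 + 4 = 24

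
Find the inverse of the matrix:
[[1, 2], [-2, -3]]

For [[a,b],[c,d]], inverse = (1/det)·[[d,-b],[-c,a]]
det = (1)(-3) - (2)(-2) = -3 - -4 = 1
Inverse = [[-3, -2], [2, 1]]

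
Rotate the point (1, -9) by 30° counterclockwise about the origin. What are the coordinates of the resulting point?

Rotation matrix for 30°: [[cos 30°, -sin 30°], [sin 30°, cos 30°]] ≈ [[0.866025, -0.500000], [0.500000, 0.866025]]
[[0.866025, -0.500000], [0.500000, 0.866025]] × [1, -9]ᵀ ≈ [5.3660, -7.2942]ᵀ
Result: (5.3660, -7.2942)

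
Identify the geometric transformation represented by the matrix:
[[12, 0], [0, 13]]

This matrix represents: non-uniform scaling by sx = 12, sy = 13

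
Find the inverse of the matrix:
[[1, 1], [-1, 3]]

For [[a,b],[c,d]], inverse = (1/det)·[[d,-b],[-c,a]]
det = (1)(3) - (1)(-1) = 3 - -1 = 4
Inverse = (1/4)·[[3, -1], [1, 1]]
= [[3/4, -1/4], [1/4, 1/4]]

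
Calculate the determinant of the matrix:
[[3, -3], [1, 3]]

For a 2×2 matrix [[a, b], [c, d]], det = ad - bc
det = (3)(3) - (-3)(1) = 9 - -3 = 12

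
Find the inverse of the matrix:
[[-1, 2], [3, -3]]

For [[a,b],[c,d]], inverse = (1/det)·[[d,-b],[-c,a]]
det = (-1)(-3) - (2)(3) = 3 - 6 = -3
Inverse = (1/-3)·[[-3, -2], [-3, -1]]
= [[1, 2/3], [1, 1/3]]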